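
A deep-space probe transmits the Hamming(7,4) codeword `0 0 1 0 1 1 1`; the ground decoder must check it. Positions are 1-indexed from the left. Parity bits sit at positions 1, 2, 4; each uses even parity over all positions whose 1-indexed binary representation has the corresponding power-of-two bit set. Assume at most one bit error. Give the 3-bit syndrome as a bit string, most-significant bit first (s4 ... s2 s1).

s1: b1⊕b3⊕b5⊕b7 = 0⊕1⊕1⊕1 = 1
s2: b2⊕b3⊕b6⊕b7 = 0⊕1⊕1⊕1 = 1
s4: b4⊕b5⊕b6⊕b7 = 0⊕1⊕1⊕1 = 1
Syndrome (s4...s1) = 111 → position 7.

111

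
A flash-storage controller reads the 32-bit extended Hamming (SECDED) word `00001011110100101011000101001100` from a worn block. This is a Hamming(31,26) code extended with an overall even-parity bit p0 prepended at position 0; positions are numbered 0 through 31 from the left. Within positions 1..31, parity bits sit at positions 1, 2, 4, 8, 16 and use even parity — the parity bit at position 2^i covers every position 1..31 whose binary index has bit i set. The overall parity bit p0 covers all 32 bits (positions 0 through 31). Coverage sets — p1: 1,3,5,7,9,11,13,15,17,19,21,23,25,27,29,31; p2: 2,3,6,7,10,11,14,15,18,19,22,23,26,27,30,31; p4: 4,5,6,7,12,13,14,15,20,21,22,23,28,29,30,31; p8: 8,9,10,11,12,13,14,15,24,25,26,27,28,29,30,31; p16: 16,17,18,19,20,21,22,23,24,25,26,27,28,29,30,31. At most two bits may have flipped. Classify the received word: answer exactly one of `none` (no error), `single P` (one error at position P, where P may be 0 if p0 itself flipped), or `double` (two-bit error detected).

s1: b1⊕b3⊕b5⊕b7⊕b9⊕b11⊕b13⊕b15⊕b17⊕b19⊕b21⊕b23⊕b25⊕b27⊕b29⊕b31 = 0⊕0⊕0⊕1⊕1⊕1⊕0⊕0⊕0⊕1⊕0⊕1⊕1⊕0⊕1⊕0 = 1
s2: b2⊕b3⊕b6⊕b7⊕b10⊕b11⊕b14⊕b15⊕b18⊕b19⊕b22⊕b23⊕b26⊕b27⊕b30⊕b31 = 0⊕0⊕1⊕1⊕0⊕1⊕1⊕0⊕1⊕1⊕0⊕1⊕0⊕0⊕0⊕0 = 1
s4: b4⊕b5⊕b6⊕b7⊕b12⊕b13⊕b14⊕b15⊕b20⊕b21⊕b22⊕b23⊕b28⊕b29⊕b30⊕b31 = 1⊕0⊕1⊕1⊕0⊕0⊕1⊕0⊕0⊕0⊕0⊕1⊕1⊕1⊕0⊕0 = 1
s8: b8⊕b9⊕b10⊕b11⊕b12⊕b13⊕b14⊕b15⊕b24⊕b25⊕b26⊕b27⊕b28⊕b29⊕b30⊕b31 = 1⊕1⊕0⊕1⊕0⊕0⊕1⊕0⊕0⊕1⊕0⊕0⊕1⊕1⊕0⊕0 = 1
s16: b16⊕b17⊕b18⊕b19⊕b20⊕b21⊕b22⊕b23⊕b24⊕b25⊕b26⊕b27⊕b28⊕b29⊕b30⊕b31 = 1⊕0⊕1⊕1⊕0⊕0⊕0⊕1⊕0⊕1⊕0⊕0⊕1⊕1⊕0⊕0 = 1
Syndrome (s16...s1) = 11111 → position 31.
Overall parity (XOR of all 32 bits, including p0): 0⊕0⊕0⊕0⊕1⊕0⊕1⊕1⊕1⊕1⊕0⊕1⊕0⊕0⊕1⊕0⊕1⊕0⊕1⊕1⊕0⊕0⊕0⊕1⊕0⊕1⊕0⊕0⊕1⊕1⊕0⊕0 = 0
Overall=0, syndrome position=31 → double-bit error detected (uncorrectable).

double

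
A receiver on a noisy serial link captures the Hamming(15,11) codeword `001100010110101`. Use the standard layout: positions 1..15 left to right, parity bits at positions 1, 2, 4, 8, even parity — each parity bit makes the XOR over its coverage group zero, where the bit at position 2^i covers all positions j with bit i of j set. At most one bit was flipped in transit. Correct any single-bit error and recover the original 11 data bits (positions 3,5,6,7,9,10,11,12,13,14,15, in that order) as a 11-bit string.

10000111101

s1: b1⊕b3⊕b5⊕b7⊕b9⊕b11⊕b13⊕b15 = 0⊕1⊕0⊕0⊕0⊕1⊕1⊕1 = 0
s2: b2⊕b3⊕b6⊕b7⊕b10⊕b11⊕b14⊕b15 = 0⊕1⊕0⊕0⊕1⊕1⊕0⊕1 = 0
s4: b4⊕b5⊕b6⊕b7⊕b12⊕b13⊕b14⊕b15 = 1⊕0⊕0⊕0⊕0⊕1⊕0⊕1 = 1
s8: b8⊕b9⊕b10⊕b11⊕b12⊕b13⊕b14⊕b15 = 1⊕0⊕1⊕1⊕0⊕1⊕0⊕1 = 1
Syndrome (s8...s1) = 1100 → position 12.
Flip bit 12: corrected codeword = 001100010111101
Data bits at positions 3,5,6,7,9,10,11,12,13,14,15: 10000111101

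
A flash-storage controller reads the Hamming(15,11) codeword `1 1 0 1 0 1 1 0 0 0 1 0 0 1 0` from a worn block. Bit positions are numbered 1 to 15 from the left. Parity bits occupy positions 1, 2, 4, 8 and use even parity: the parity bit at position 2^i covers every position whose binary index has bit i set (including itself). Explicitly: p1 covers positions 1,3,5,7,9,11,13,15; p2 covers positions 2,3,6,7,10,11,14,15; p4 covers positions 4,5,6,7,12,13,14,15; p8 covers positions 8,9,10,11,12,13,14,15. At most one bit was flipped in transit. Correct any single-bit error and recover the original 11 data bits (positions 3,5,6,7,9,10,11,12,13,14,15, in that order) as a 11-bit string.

10110010010

s1: b1⊕b3⊕b5⊕b7⊕b9⊕b11⊕b13⊕b15 = 1⊕0⊕0⊕1⊕0⊕1⊕0⊕0 = 1
s2: b2⊕b3⊕b6⊕b7⊕b10⊕b11⊕b14⊕b15 = 1⊕0⊕1⊕1⊕0⊕1⊕1⊕0 = 1
s4: b4⊕b5⊕b6⊕b7⊕b12⊕b13⊕b14⊕b15 = 1⊕0⊕1⊕1⊕0⊕0⊕1⊕0 = 0
s8: b8⊕b9⊕b10⊕b11⊕b12⊕b13⊕b14⊕b15 = 0⊕0⊕0⊕1⊕0⊕0⊕1⊕0 = 0
Syndrome (s8...s1) = 0011 → position 3.
Flip bit 3: corrected codeword = 111101100010010
Data bits at positions 3,5,6,7,9,10,11,12,13,14,15: 10110010010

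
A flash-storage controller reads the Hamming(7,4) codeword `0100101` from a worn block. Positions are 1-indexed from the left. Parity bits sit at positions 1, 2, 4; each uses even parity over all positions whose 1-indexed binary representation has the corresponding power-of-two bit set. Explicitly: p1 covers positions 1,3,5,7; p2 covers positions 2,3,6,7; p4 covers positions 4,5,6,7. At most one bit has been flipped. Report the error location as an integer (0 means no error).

s1: b1⊕b3⊕b5⊕b7 = 0⊕0⊕1⊕1 = 0
s2: b2⊕b3⊕b6⊕b7 = 1⊕0⊕0⊕1 = 0
s4: b4⊕b5⊕b6⊕b7 = 0⊕1⊕0⊕1 = 0
Syndrome (s4...s1) = 000 → position 0 (no error).

0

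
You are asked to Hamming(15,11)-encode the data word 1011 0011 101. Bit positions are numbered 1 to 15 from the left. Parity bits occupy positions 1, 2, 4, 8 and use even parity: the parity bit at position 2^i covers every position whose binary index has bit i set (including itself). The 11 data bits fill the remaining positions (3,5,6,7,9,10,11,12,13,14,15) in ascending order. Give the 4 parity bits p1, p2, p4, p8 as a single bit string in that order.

1110

Place data bits at non-power-of-two positions: b3=1, b5=0, b6=1, b7=1, b9=0, b10=0, b11=1, b12=1, b13=1, b14=0, b15=1.
p1 = XOR of data positions {3,5,7,9,11,13,15} = 1⊕0⊕1⊕0⊕1⊕1⊕1 = 1
p2 = XOR of data positions {3,6,7,10,11,14,15} = 1⊕1⊕1⊕0⊕1⊕0⊕1 = 1
p4 = XOR of data positions {5,6,7,12,13,14,15} = 0⊕1⊕1⊕1⊕1⊕0⊕1 = 1
p8 = XOR of data positions {9,10,11,12,13,14,15} = 0⊕0⊕1⊕1⊕1⊕0⊕1 = 0
Parity bits p1,p2,p4,p8 = 1110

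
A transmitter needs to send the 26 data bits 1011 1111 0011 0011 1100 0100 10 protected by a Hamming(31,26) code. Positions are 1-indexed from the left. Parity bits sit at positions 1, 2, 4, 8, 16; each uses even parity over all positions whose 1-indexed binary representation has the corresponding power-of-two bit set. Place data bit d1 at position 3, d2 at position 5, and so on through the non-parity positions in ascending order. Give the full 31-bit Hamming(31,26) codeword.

Place data bits at non-power-of-two positions: b3=1, b5=0, b6=1, b7=1, b9=1, b10=1, b11=1, b12=1, b13=0, b14=0, b15=1, b17=1, b18=0, b19=0, b20=1, b21=1, b22=1, b23=1, b24=0, b25=0, b26=0, b27=1, b28=0, b29=0, b30=1, b31=0.
p1 = XOR of data positions {3,5,7,9,11,13,15,17,19,21,23,25,27,29,31} = 1⊕0⊕1⊕1⊕1⊕0⊕1⊕1⊕0⊕1⊕1⊕0⊕1⊕0⊕0 = 1
p2 = XOR of data positions {3,6,7,10,11,14,15,18,19,22,23,26,27,30,31} = 1⊕1⊕1⊕1⊕1⊕0⊕1⊕0⊕0⊕1⊕1⊕0⊕1⊕1⊕0 = 0
p4 = XOR of data positions {5,6,7,12,13,14,15,20,21,22,23,28,29,30,31} = 0⊕1⊕1⊕1⊕0⊕0⊕1⊕1⊕1⊕1⊕1⊕0⊕0⊕1⊕0 = 1
p8 = XOR of data positions {9,10,11,12,13,14,15,24,25,26,27,28,29,30,31} = 1⊕1⊕1⊕1⊕0⊕0⊕1⊕0⊕0⊕0⊕1⊕0⊕0⊕1⊕0 = 1
p16 = XOR of data positions {17,18,19,20,21,22,23,24,25,26,27,28,29,30,31} = 1⊕0⊕0⊕1⊕1⊕1⊕1⊕0⊕0⊕0⊕1⊕0⊕0⊕1⊕0 = 1
Codeword b1..b31 = 1011011111110011100111100010010

1011011111110011100111100010010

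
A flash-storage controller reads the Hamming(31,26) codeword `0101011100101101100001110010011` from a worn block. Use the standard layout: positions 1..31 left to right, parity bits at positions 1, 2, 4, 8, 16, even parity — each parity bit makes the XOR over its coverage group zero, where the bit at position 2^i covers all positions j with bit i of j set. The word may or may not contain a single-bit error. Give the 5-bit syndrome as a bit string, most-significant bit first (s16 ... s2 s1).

s1: b1⊕b3⊕b5⊕b7⊕b9⊕b11⊕b13⊕b15⊕b17⊕b19⊕b21⊕b23⊕b25⊕b27⊕b29⊕b31 = 0⊕0⊕0⊕1⊕0⊕1⊕1⊕0⊕1⊕0⊕0⊕1⊕0⊕1⊕0⊕1 = 1
s2: b2⊕b3⊕b6⊕b7⊕b10⊕b11⊕b14⊕b15⊕b18⊕b19⊕b22⊕b23⊕b26⊕b27⊕b30⊕b31 = 1⊕0⊕1⊕1⊕0⊕1⊕1⊕0⊕0⊕0⊕1⊕1⊕0⊕1⊕1⊕1 = 0
s4: b4⊕b5⊕b6⊕b7⊕b12⊕b13⊕b14⊕b15⊕b20⊕b21⊕b22⊕b23⊕b28⊕b29⊕b30⊕b31 = 1⊕0⊕1⊕1⊕0⊕1⊕1⊕0⊕0⊕0⊕1⊕1⊕0⊕0⊕1⊕1 = 1
s8: b8⊕b9⊕b10⊕b11⊕b12⊕b13⊕b14⊕b15⊕b24⊕b25⊕b26⊕b27⊕b28⊕b29⊕b30⊕b31 = 1⊕0⊕0⊕1⊕0⊕1⊕1⊕0⊕1⊕0⊕0⊕1⊕0⊕0⊕1⊕1 = 0
s16: b16⊕b17⊕b18⊕b19⊕b20⊕b21⊕b22⊕b23⊕b24⊕b25⊕b26⊕b27⊕b28⊕b29⊕b30⊕b31 = 1⊕1⊕0⊕0⊕0⊕0⊕1⊕1⊕1⊕0⊕0⊕1⊕0⊕0⊕1⊕1 = 0
Syndrome (s16...s1) = 00101 → position 5.

00101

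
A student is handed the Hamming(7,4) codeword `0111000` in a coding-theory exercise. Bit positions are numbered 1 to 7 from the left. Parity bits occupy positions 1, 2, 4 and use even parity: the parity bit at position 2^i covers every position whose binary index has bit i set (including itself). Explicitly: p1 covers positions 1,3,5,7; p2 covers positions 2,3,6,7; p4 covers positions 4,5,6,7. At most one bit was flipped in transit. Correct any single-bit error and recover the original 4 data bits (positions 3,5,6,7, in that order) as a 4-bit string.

s1: b1⊕b3⊕b5⊕b7 = 0⊕1⊕0⊕0 = 1
s2: b2⊕b3⊕b6⊕b7 = 1⊕1⊕0⊕0 = 0
s4: b4⊕b5⊕b6⊕b7 = 1⊕0⊕0⊕0 = 1
Syndrome (s4...s1) = 101 → position 5.
Flip bit 5: corrected codeword = 0111100
Data bits at positions 3,5,6,7: 1100

1100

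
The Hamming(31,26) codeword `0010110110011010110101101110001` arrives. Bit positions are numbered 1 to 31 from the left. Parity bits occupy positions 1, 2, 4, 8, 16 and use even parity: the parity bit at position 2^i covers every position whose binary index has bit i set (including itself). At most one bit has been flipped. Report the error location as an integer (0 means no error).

s1: b1⊕b3⊕b5⊕b7⊕b9⊕b11⊕b13⊕b15⊕b17⊕b19⊕b21⊕b23⊕b25⊕b27⊕b29⊕b31 = 0⊕1⊕1⊕0⊕1⊕0⊕1⊕1⊕1⊕0⊕0⊕1⊕1⊕1⊕0⊕1 = 0
s2: b2⊕b3⊕b6⊕b7⊕b10⊕b11⊕b14⊕b15⊕b18⊕b19⊕b22⊕b23⊕b26⊕b27⊕b30⊕b31 = 0⊕1⊕1⊕0⊕0⊕0⊕0⊕1⊕1⊕0⊕1⊕1⊕1⊕1⊕0⊕1 = 1
s4: b4⊕b5⊕b6⊕b7⊕b12⊕b13⊕b14⊕b15⊕b20⊕b21⊕b22⊕b23⊕b28⊕b29⊕b30⊕b31 = 0⊕1⊕1⊕0⊕1⊕1⊕0⊕1⊕1⊕0⊕1⊕1⊕0⊕0⊕0⊕1 = 1
s8: b8⊕b9⊕b10⊕b11⊕b12⊕b13⊕b14⊕b15⊕b24⊕b25⊕b26⊕b27⊕b28⊕b29⊕b30⊕b31 = 1⊕1⊕0⊕0⊕1⊕1⊕0⊕1⊕0⊕1⊕1⊕1⊕0⊕0⊕0⊕1 = 1
s16: b16⊕b17⊕b18⊕b19⊕b20⊕b21⊕b22⊕b23⊕b24⊕b25⊕b26⊕b27⊕b28⊕b29⊕b30⊕b31 = 0⊕1⊕1⊕0⊕1⊕0⊕1⊕1⊕0⊕1⊕1⊕1⊕0⊕0⊕0⊕1 = 1
Syndrome (s16...s1) = 11110 → position 30.

30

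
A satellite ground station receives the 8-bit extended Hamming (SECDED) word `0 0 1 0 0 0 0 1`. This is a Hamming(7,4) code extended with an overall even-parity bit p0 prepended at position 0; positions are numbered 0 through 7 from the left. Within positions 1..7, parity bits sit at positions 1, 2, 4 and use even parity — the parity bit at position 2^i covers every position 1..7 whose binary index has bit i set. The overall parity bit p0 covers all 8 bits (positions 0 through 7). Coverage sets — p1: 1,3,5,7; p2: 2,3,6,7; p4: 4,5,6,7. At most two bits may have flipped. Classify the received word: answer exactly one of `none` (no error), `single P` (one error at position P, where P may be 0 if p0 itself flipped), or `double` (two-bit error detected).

s1: b1⊕b3⊕b5⊕b7 = 0⊕0⊕0⊕1 = 1
s2: b2⊕b3⊕b6⊕b7 = 1⊕0⊕0⊕1 = 0
s4: b4⊕b5⊕b6⊕b7 = 0⊕0⊕0⊕1 = 1
Syndrome (s4...s1) = 101 → position 5.
Overall parity (XOR of all 8 bits, including p0): 0⊕0⊕1⊕0⊕0⊕0⊕0⊕1 = 0
Overall=0, syndrome position=5 → double-bit error detected (uncorrectable).

double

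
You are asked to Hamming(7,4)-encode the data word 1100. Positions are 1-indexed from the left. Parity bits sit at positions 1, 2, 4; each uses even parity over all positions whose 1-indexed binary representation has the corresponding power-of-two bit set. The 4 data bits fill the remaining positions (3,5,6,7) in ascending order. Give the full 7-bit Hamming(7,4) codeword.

0111100

Place data bits at non-power-of-two positions: b3=1, b5=1, b6=0, b7=0.
p1 = XOR of data positions {3,5,7} = 1⊕1⊕0 = 0
p2 = XOR of data positions {3,6,7} = 1⊕0⊕0 = 1
p4 = XOR of data positions {5,6,7} = 1⊕0⊕0 = 1
Codeword b1..b7 = 0111100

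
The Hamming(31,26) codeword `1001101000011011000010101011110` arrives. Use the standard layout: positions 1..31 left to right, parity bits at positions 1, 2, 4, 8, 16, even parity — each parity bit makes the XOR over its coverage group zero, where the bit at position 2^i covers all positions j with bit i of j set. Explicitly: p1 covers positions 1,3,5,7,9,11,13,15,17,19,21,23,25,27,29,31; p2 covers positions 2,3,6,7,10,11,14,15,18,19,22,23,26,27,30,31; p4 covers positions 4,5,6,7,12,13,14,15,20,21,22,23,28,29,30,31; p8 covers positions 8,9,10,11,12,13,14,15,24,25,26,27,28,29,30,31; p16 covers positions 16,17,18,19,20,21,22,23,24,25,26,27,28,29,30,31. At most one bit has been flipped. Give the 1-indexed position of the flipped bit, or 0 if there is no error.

6

s1: b1⊕b3⊕b5⊕b7⊕b9⊕b11⊕b13⊕b15⊕b17⊕b19⊕b21⊕b23⊕b25⊕b27⊕b29⊕b31 = 1⊕0⊕1⊕1⊕0⊕0⊕1⊕1⊕0⊕0⊕1⊕1⊕1⊕1⊕1⊕0 = 0
s2: b2⊕b3⊕b6⊕b7⊕b10⊕b11⊕b14⊕b15⊕b18⊕b19⊕b22⊕b23⊕b26⊕b27⊕b30⊕b31 = 0⊕0⊕0⊕1⊕0⊕0⊕0⊕1⊕0⊕0⊕0⊕1⊕0⊕1⊕1⊕0 = 1
s4: b4⊕b5⊕b6⊕b7⊕b12⊕b13⊕b14⊕b15⊕b20⊕b21⊕b22⊕b23⊕b28⊕b29⊕b30⊕b31 = 1⊕1⊕0⊕1⊕1⊕1⊕0⊕1⊕0⊕1⊕0⊕1⊕1⊕1⊕1⊕0 = 1
s8: b8⊕b9⊕b10⊕b11⊕b12⊕b13⊕b14⊕b15⊕b24⊕b25⊕b26⊕b27⊕b28⊕b29⊕b30⊕b31 = 0⊕0⊕0⊕0⊕1⊕1⊕0⊕1⊕0⊕1⊕0⊕1⊕1⊕1⊕1⊕0 = 0
s16: b16⊕b17⊕b18⊕b19⊕b20⊕b21⊕b22⊕b23⊕b24⊕b25⊕b26⊕b27⊕b28⊕b29⊕b30⊕b31 = 1⊕0⊕0⊕0⊕0⊕1⊕0⊕1⊕0⊕1⊕0⊕1⊕1⊕1⊕1⊕0 = 0
Syndrome (s16...s1) = 00110 → position 6.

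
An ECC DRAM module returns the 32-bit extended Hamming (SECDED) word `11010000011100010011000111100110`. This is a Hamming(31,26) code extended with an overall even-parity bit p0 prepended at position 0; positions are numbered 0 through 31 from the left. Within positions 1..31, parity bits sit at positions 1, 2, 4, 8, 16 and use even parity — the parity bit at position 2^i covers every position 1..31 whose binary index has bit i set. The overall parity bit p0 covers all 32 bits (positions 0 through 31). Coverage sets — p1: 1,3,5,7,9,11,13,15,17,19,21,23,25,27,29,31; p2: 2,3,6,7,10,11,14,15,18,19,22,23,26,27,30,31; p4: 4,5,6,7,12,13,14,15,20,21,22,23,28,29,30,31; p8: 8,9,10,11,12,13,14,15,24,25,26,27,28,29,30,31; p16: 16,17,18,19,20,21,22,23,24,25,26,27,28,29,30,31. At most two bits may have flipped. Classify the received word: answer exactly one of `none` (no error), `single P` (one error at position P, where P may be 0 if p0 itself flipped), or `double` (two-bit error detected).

single 11

s1: b1⊕b3⊕b5⊕b7⊕b9⊕b11⊕b13⊕b15⊕b17⊕b19⊕b21⊕b23⊕b25⊕b27⊕b29⊕b31 = 1⊕1⊕0⊕0⊕1⊕1⊕0⊕1⊕0⊕1⊕0⊕1⊕1⊕0⊕1⊕0 = 1
s2: b2⊕b3⊕b6⊕b7⊕b10⊕b11⊕b14⊕b15⊕b18⊕b19⊕b22⊕b23⊕b26⊕b27⊕b30⊕b31 = 0⊕1⊕0⊕0⊕1⊕1⊕0⊕1⊕1⊕1⊕0⊕1⊕1⊕0⊕1⊕0 = 1
s4: b4⊕b5⊕b6⊕b7⊕b12⊕b13⊕b14⊕b15⊕b20⊕b21⊕b22⊕b23⊕b28⊕b29⊕b30⊕b31 = 0⊕0⊕0⊕0⊕0⊕0⊕0⊕1⊕0⊕0⊕0⊕1⊕0⊕1⊕1⊕0 = 0
s8: b8⊕b9⊕b10⊕b11⊕b12⊕b13⊕b14⊕b15⊕b24⊕b25⊕b26⊕b27⊕b28⊕b29⊕b30⊕b31 = 0⊕1⊕1⊕1⊕0⊕0⊕0⊕1⊕1⊕1⊕1⊕0⊕0⊕1⊕1⊕0 = 1
s16: b16⊕b17⊕b18⊕b19⊕b20⊕b21⊕b22⊕b23⊕b24⊕b25⊕b26⊕b27⊕b28⊕b29⊕b30⊕b31 = 0⊕0⊕1⊕1⊕0⊕0⊕0⊕1⊕1⊕1⊕1⊕0⊕0⊕1⊕1⊕0 = 0
Syndrome (s16...s1) = 01011 → position 11.
Overall parity (XOR of all 32 bits, including p0): 1⊕1⊕0⊕1⊕0⊕0⊕0⊕0⊕0⊕1⊕1⊕1⊕0⊕0⊕0⊕1⊕0⊕0⊕1⊕1⊕0⊕0⊕0⊕1⊕1⊕1⊕1⊕0⊕0⊕1⊕1⊕0 = 1
Overall=1, syndrome position=11 → single-bit error at position 11.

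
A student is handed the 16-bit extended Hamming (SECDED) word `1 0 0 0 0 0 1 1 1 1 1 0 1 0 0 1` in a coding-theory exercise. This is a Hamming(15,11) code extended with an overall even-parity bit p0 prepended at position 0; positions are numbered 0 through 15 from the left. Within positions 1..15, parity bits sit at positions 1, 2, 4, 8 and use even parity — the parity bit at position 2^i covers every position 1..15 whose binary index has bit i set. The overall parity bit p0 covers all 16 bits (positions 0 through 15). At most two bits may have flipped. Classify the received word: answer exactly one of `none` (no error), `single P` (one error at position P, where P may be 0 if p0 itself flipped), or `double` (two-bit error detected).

double

s1: b1⊕b3⊕b5⊕b7⊕b9⊕b11⊕b13⊕b15 = 0⊕0⊕0⊕1⊕1⊕0⊕0⊕1 = 1
s2: b2⊕b3⊕b6⊕b7⊕b10⊕b11⊕b14⊕b15 = 0⊕0⊕1⊕1⊕1⊕0⊕0⊕1 = 0
s4: b4⊕b5⊕b6⊕b7⊕b12⊕b13⊕b14⊕b15 = 0⊕0⊕1⊕1⊕1⊕0⊕0⊕1 = 0
s8: b8⊕b9⊕b10⊕b11⊕b12⊕b13⊕b14⊕b15 = 1⊕1⊕1⊕0⊕1⊕0⊕0⊕1 = 1
Syndrome (s8...s1) = 1001 → position 9.
Overall parity (XOR of all 16 bits, including p0): 1⊕0⊕0⊕0⊕0⊕0⊕1⊕1⊕1⊕1⊕1⊕0⊕1⊕0⊕0⊕1 = 0
Overall=0, syndrome position=9 → double-bit error detected (uncorrectable).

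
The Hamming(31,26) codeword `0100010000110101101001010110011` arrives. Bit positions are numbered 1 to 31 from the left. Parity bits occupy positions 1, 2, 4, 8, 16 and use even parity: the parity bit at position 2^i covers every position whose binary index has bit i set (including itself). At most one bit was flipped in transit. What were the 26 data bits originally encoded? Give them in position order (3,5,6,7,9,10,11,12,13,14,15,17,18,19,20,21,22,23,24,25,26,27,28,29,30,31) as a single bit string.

00100011010001001010110011

s1: b1⊕b3⊕b5⊕b7⊕b9⊕b11⊕b13⊕b15⊕b17⊕b19⊕b21⊕b23⊕b25⊕b27⊕b29⊕b31 = 0⊕0⊕0⊕0⊕0⊕1⊕0⊕0⊕1⊕1⊕0⊕0⊕0⊕1⊕0⊕1 = 1
s2: b2⊕b3⊕b6⊕b7⊕b10⊕b11⊕b14⊕b15⊕b18⊕b19⊕b22⊕b23⊕b26⊕b27⊕b30⊕b31 = 1⊕0⊕1⊕0⊕0⊕1⊕1⊕0⊕0⊕1⊕1⊕0⊕1⊕1⊕1⊕1 = 0
s4: b4⊕b5⊕b6⊕b7⊕b12⊕b13⊕b14⊕b15⊕b20⊕b21⊕b22⊕b23⊕b28⊕b29⊕b30⊕b31 = 0⊕0⊕1⊕0⊕1⊕0⊕1⊕0⊕0⊕0⊕1⊕0⊕0⊕0⊕1⊕1 = 0
s8: b8⊕b9⊕b10⊕b11⊕b12⊕b13⊕b14⊕b15⊕b24⊕b25⊕b26⊕b27⊕b28⊕b29⊕b30⊕b31 = 0⊕0⊕0⊕1⊕1⊕0⊕1⊕0⊕1⊕0⊕1⊕1⊕0⊕0⊕1⊕1 = 0
s16: b16⊕b17⊕b18⊕b19⊕b20⊕b21⊕b22⊕b23⊕b24⊕b25⊕b26⊕b27⊕b28⊕b29⊕b30⊕b31 = 1⊕1⊕0⊕1⊕0⊕0⊕1⊕0⊕1⊕0⊕1⊕1⊕0⊕0⊕1⊕1 = 1
Syndrome (s16...s1) = 10001 → position 17.
Flip bit 17: corrected codeword = 0100010000110101001001010110011
Data bits at positions 3,5,6,7,9,10,11,12,13,14,15,17,18,19,20,21,22,23,24,25,26,27,28,29,30,31: 00100011010001001010110011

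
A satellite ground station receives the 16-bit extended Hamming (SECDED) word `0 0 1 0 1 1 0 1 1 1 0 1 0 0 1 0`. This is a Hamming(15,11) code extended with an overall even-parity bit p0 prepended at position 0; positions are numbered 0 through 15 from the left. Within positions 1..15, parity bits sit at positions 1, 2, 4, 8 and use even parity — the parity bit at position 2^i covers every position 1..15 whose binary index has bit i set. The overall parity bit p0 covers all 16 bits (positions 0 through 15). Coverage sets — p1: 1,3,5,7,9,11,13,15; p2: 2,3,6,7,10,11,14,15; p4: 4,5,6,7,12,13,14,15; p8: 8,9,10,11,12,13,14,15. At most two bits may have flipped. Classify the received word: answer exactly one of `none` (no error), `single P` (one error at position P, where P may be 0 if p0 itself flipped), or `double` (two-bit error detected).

s1: b1⊕b3⊕b5⊕b7⊕b9⊕b11⊕b13⊕b15 = 0⊕0⊕1⊕1⊕1⊕1⊕0⊕0 = 0
s2: b2⊕b3⊕b6⊕b7⊕b10⊕b11⊕b14⊕b15 = 1⊕0⊕0⊕1⊕0⊕1⊕1⊕0 = 0
s4: b4⊕b5⊕b6⊕b7⊕b12⊕b13⊕b14⊕b15 = 1⊕1⊕0⊕1⊕0⊕0⊕1⊕0 = 0
s8: b8⊕b9⊕b10⊕b11⊕b12⊕b13⊕b14⊕b15 = 1⊕1⊕0⊕1⊕0⊕0⊕1⊕0 = 0
Syndrome (s8...s1) = 0000 → position 0 (no error).
Overall parity (XOR of all 16 bits, including p0): 0⊕0⊕1⊕0⊕1⊕1⊕0⊕1⊕1⊕1⊕0⊕1⊕0⊕0⊕1⊕0 = 0
Overall=0, syndrome position=0 → no error.

none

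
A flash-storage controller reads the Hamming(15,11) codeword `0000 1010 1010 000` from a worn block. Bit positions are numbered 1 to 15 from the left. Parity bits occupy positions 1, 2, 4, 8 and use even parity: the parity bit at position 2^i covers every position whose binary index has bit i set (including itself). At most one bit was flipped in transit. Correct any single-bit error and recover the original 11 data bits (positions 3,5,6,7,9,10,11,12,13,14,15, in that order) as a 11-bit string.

s1: b1⊕b3⊕b5⊕b7⊕b9⊕b11⊕b13⊕b15 = 0⊕0⊕1⊕1⊕1⊕1⊕0⊕0 = 0
s2: b2⊕b3⊕b6⊕b7⊕b10⊕b11⊕b14⊕b15 = 0⊕0⊕0⊕1⊕0⊕1⊕0⊕0 = 0
s4: b4⊕b5⊕b6⊕b7⊕b12⊕b13⊕b14⊕b15 = 0⊕1⊕0⊕1⊕0⊕0⊕0⊕0 = 0
s8: b8⊕b9⊕b10⊕b11⊕b12⊕b13⊕b14⊕b15 = 0⊕1⊕0⊕1⊕0⊕0⊕0⊕0 = 0
Syndrome (s8...s1) = 0000 → position 0 (no error).
No correction needed.
Data bits at positions 3,5,6,7,9,10,11,12,13,14,15: 01011010000

01011010000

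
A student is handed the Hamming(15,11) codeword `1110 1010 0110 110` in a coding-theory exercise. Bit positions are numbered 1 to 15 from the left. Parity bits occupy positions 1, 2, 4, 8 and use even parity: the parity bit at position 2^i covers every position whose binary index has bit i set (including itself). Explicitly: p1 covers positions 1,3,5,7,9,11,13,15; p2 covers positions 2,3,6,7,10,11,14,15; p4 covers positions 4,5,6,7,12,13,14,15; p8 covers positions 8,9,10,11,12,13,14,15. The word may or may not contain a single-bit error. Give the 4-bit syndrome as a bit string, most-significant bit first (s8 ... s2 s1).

0000

s1: b1⊕b3⊕b5⊕b7⊕b9⊕b11⊕b13⊕b15 = 1⊕1⊕1⊕1⊕0⊕1⊕1⊕0 = 0
s2: b2⊕b3⊕b6⊕b7⊕b10⊕b11⊕b14⊕b15 = 1⊕1⊕0⊕1⊕1⊕1⊕1⊕0 = 0
s4: b4⊕b5⊕b6⊕b7⊕b12⊕b13⊕b14⊕b15 = 0⊕1⊕0⊕1⊕0⊕1⊕1⊕0 = 0
s8: b8⊕b9⊕b10⊕b11⊕b12⊕b13⊕b14⊕b15 = 0⊕0⊕1⊕1⊕0⊕1⊕1⊕0 = 0
Syndrome (s8...s1) = 0000 → position 0 (no error).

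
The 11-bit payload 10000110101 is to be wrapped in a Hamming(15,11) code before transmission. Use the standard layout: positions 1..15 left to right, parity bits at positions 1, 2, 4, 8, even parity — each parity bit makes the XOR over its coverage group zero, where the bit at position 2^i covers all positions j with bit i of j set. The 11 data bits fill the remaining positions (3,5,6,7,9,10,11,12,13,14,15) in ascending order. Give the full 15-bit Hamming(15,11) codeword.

Place data bits at non-power-of-two positions: b3=1, b5=0, b6=0, b7=0, b9=0, b10=1, b11=1, b12=0, b13=1, b14=0, b15=1.
p1 = XOR of data positions {3,5,7,9,11,13,15} = 1⊕0⊕0⊕0⊕1⊕1⊕1 = 0
p2 = XOR of data positions {3,6,7,10,11,14,15} = 1⊕0⊕0⊕1⊕1⊕0⊕1 = 0
p4 = XOR of data positions {5,6,7,12,13,14,15} = 0⊕0⊕0⊕0⊕1⊕0⊕1 = 0
p8 = XOR of data positions {9,10,11,12,13,14,15} = 0⊕1⊕1⊕0⊕1⊕0⊕1 = 0
Codeword b1..b15 = 001000000110101

001000000110101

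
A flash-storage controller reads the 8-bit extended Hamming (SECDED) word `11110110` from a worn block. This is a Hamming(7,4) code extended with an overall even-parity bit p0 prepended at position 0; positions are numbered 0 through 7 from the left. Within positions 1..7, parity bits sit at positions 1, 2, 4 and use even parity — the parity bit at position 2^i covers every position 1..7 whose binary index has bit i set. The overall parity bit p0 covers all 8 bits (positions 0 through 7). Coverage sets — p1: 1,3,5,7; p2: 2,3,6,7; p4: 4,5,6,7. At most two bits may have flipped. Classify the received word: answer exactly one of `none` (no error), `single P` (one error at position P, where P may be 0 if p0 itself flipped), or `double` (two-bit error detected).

s1: b1⊕b3⊕b5⊕b7 = 1⊕1⊕1⊕0 = 1
s2: b2⊕b3⊕b6⊕b7 = 1⊕1⊕1⊕0 = 1
s4: b4⊕b5⊕b6⊕b7 = 0⊕1⊕1⊕0 = 0
Syndrome (s4...s1) = 011 → position 3.
Overall parity (XOR of all 8 bits, including p0): 1⊕1⊕1⊕1⊕0⊕1⊕1⊕0 = 0
Overall=0, syndrome position=3 → double-bit error detected (uncorrectable).

double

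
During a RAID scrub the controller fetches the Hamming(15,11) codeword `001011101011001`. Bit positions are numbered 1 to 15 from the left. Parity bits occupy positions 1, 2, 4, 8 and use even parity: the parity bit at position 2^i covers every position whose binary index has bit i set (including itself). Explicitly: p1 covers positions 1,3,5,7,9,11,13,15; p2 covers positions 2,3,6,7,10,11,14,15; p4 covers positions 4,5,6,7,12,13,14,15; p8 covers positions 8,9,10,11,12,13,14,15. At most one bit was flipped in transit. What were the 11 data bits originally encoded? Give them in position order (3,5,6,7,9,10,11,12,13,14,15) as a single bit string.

s1: b1⊕b3⊕b5⊕b7⊕b9⊕b11⊕b13⊕b15 = 0⊕1⊕1⊕1⊕1⊕1⊕0⊕1 = 0
s2: b2⊕b3⊕b6⊕b7⊕b10⊕b11⊕b14⊕b15 = 0⊕1⊕1⊕1⊕0⊕1⊕0⊕1 = 1
s4: b4⊕b5⊕b6⊕b7⊕b12⊕b13⊕b14⊕b15 = 0⊕1⊕1⊕1⊕1⊕0⊕0⊕1 = 1
s8: b8⊕b9⊕b10⊕b11⊕b12⊕b13⊕b14⊕b15 = 0⊕1⊕0⊕1⊕1⊕0⊕0⊕1 = 0
Syndrome (s8...s1) = 0110 → position 6.
Flip bit 6: corrected codeword = 001010101011001
Data bits at positions 3,5,6,7,9,10,11,12,13,14,15: 11011011001

11011011001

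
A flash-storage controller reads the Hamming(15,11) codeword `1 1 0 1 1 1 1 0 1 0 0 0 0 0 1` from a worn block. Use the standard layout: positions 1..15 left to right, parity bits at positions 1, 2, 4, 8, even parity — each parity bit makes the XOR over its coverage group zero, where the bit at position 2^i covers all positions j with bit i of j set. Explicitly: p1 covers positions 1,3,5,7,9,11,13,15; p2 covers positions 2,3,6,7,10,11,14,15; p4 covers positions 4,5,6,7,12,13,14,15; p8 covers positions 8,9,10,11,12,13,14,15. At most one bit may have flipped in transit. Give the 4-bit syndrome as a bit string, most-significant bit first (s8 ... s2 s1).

0101

s1: b1⊕b3⊕b5⊕b7⊕b9⊕b11⊕b13⊕b15 = 1⊕0⊕1⊕1⊕1⊕0⊕0⊕1 = 1
s2: b2⊕b3⊕b6⊕b7⊕b10⊕b11⊕b14⊕b15 = 1⊕0⊕1⊕1⊕0⊕0⊕0⊕1 = 0
s4: b4⊕b5⊕b6⊕b7⊕b12⊕b13⊕b14⊕b15 = 1⊕1⊕1⊕1⊕0⊕0⊕0⊕1 = 1
s8: b8⊕b9⊕b10⊕b11⊕b12⊕b13⊕b14⊕b15 = 0⊕1⊕0⊕0⊕0⊕0⊕0⊕1 = 0
Syndrome (s8...s1) = 0101 → position 5.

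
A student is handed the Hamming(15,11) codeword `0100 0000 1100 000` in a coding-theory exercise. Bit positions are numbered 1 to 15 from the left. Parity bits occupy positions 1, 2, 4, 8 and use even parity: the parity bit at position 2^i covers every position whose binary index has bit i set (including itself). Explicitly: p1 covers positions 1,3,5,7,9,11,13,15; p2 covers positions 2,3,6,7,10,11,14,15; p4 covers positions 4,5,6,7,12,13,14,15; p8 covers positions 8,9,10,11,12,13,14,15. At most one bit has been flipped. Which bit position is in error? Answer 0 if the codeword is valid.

s1: b1⊕b3⊕b5⊕b7⊕b9⊕b11⊕b13⊕b15 = 0⊕0⊕0⊕0⊕1⊕0⊕0⊕0 = 1
s2: b2⊕b3⊕b6⊕b7⊕b10⊕b11⊕b14⊕b15 = 1⊕0⊕0⊕0⊕1⊕0⊕0⊕0 = 0
s4: b4⊕b5⊕b6⊕b7⊕b12⊕b13⊕b14⊕b15 = 0⊕0⊕0⊕0⊕0⊕0⊕0⊕0 = 0
s8: b8⊕b9⊕b10⊕b11⊕b12⊕b13⊕b14⊕b15 = 0⊕1⊕1⊕0⊕0⊕0⊕0⊕0 = 0
Syndrome (s8...s1) = 0001 → position 1.

1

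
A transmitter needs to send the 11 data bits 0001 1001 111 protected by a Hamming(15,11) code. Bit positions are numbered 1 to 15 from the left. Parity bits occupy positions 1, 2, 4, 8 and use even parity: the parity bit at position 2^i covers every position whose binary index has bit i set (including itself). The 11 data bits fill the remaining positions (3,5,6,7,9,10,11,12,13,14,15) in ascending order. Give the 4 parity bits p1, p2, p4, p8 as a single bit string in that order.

0111

Place data bits at non-power-of-two positions: b3=0, b5=0, b6=0, b7=1, b9=1, b10=0, b11=0, b12=1, b13=1, b14=1, b15=1.
p1 = XOR of data positions {3,5,7,9,11,13,15} = 0⊕0⊕1⊕1⊕0⊕1⊕1 = 0
p2 = XOR of data positions {3,6,7,10,11,14,15} = 0⊕0⊕1⊕0⊕0⊕1⊕1 = 1
p4 = XOR of data positions {5,6,7,12,13,14,15} = 0⊕0⊕1⊕1⊕1⊕1⊕1 = 1
p8 = XOR of data positions {9,10,11,12,13,14,15} = 1⊕0⊕0⊕1⊕1⊕1⊕1 = 1
Parity bits p1,p2,p4,p8 = 0111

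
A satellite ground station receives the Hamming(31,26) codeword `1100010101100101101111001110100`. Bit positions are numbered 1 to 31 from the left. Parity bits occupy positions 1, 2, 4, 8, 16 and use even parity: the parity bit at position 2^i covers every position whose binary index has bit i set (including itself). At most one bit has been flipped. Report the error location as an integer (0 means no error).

2

s1: b1⊕b3⊕b5⊕b7⊕b9⊕b11⊕b13⊕b15⊕b17⊕b19⊕b21⊕b23⊕b25⊕b27⊕b29⊕b31 = 1⊕0⊕0⊕0⊕0⊕1⊕0⊕0⊕1⊕1⊕1⊕0⊕1⊕1⊕1⊕0 = 0
s2: b2⊕b3⊕b6⊕b7⊕b10⊕b11⊕b14⊕b15⊕b18⊕b19⊕b22⊕b23⊕b26⊕b27⊕b30⊕b31 = 1⊕0⊕1⊕0⊕1⊕1⊕1⊕0⊕0⊕1⊕1⊕0⊕1⊕1⊕0⊕0 = 1
s4: b4⊕b5⊕b6⊕b7⊕b12⊕b13⊕b14⊕b15⊕b20⊕b21⊕b22⊕b23⊕b28⊕b29⊕b30⊕b31 = 0⊕0⊕1⊕0⊕0⊕0⊕1⊕0⊕1⊕1⊕1⊕0⊕0⊕1⊕0⊕0 = 0
s8: b8⊕b9⊕b10⊕b11⊕b12⊕b13⊕b14⊕b15⊕b24⊕b25⊕b26⊕b27⊕b28⊕b29⊕b30⊕b31 = 1⊕0⊕1⊕1⊕0⊕0⊕1⊕0⊕0⊕1⊕1⊕1⊕0⊕1⊕0⊕0 = 0
s16: b16⊕b17⊕b18⊕b19⊕b20⊕b21⊕b22⊕b23⊕b24⊕b25⊕b26⊕b27⊕b28⊕b29⊕b30⊕b31 = 1⊕1⊕0⊕1⊕1⊕1⊕1⊕0⊕0⊕1⊕1⊕1⊕0⊕1⊕0⊕0 = 0
Syndrome (s16...s1) = 00010 → position 2.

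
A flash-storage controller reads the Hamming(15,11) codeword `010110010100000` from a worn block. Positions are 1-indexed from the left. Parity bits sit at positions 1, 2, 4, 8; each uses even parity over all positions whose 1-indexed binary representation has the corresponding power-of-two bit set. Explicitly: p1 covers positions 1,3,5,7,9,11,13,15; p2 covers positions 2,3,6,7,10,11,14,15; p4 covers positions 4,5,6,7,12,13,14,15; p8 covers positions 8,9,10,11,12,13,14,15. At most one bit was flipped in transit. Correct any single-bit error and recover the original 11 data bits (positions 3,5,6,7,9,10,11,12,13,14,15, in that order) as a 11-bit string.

01000100000

s1: b1⊕b3⊕b5⊕b7⊕b9⊕b11⊕b13⊕b15 = 0⊕0⊕1⊕0⊕0⊕0⊕0⊕0 = 1
s2: b2⊕b3⊕b6⊕b7⊕b10⊕b11⊕b14⊕b15 = 1⊕0⊕0⊕0⊕1⊕0⊕0⊕0 = 0
s4: b4⊕b5⊕b6⊕b7⊕b12⊕b13⊕b14⊕b15 = 1⊕1⊕0⊕0⊕0⊕0⊕0⊕0 = 0
s8: b8⊕b9⊕b10⊕b11⊕b12⊕b13⊕b14⊕b15 = 1⊕0⊕1⊕0⊕0⊕0⊕0⊕0 = 0
Syndrome (s8...s1) = 0001 → position 1.
Flip bit 1: corrected codeword = 110110010100000
Data bits at positions 3,5,6,7,9,10,11,12,13,14,15: 01000100000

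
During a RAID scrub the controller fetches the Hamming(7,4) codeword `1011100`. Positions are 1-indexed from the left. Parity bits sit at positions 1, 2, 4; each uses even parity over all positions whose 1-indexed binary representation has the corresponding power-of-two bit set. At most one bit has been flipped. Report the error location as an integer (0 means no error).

s1: b1⊕b3⊕b5⊕b7 = 1⊕1⊕1⊕0 = 1
s2: b2⊕b3⊕b6⊕b7 = 0⊕1⊕0⊕0 = 1
s4: b4⊕b5⊕b6⊕b7 = 1⊕1⊕0⊕0 = 0
Syndrome (s4...s1) = 011 → position 3.

3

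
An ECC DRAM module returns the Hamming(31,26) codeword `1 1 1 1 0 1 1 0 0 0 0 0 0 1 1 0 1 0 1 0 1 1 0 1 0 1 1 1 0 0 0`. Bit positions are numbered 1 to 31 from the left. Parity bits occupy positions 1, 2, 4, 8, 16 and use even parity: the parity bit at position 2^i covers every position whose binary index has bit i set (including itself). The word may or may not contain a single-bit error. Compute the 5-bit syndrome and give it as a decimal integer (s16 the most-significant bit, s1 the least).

0

s1: b1⊕b3⊕b5⊕b7⊕b9⊕b11⊕b13⊕b15⊕b17⊕b19⊕b21⊕b23⊕b25⊕b27⊕b29⊕b31 = 1⊕1⊕0⊕1⊕0⊕0⊕0⊕1⊕1⊕1⊕1⊕0⊕0⊕1⊕0⊕0 = 0
s2: b2⊕b3⊕b6⊕b7⊕b10⊕b11⊕b14⊕b15⊕b18⊕b19⊕b22⊕b23⊕b26⊕b27⊕b30⊕b31 = 1⊕1⊕1⊕1⊕0⊕0⊕1⊕1⊕0⊕1⊕1⊕0⊕1⊕1⊕0⊕0 = 0
s4: b4⊕b5⊕b6⊕b7⊕b12⊕b13⊕b14⊕b15⊕b20⊕b21⊕b22⊕b23⊕b28⊕b29⊕b30⊕b31 = 1⊕0⊕1⊕1⊕0⊕0⊕1⊕1⊕0⊕1⊕1⊕0⊕1⊕0⊕0⊕0 = 0
s8: b8⊕b9⊕b10⊕b11⊕b12⊕b13⊕b14⊕b15⊕b24⊕b25⊕b26⊕b27⊕b28⊕b29⊕b30⊕b31 = 0⊕0⊕0⊕0⊕0⊕0⊕1⊕1⊕1⊕0⊕1⊕1⊕1⊕0⊕0⊕0 = 0
s16: b16⊕b17⊕b18⊕b19⊕b20⊕b21⊕b22⊕b23⊕b24⊕b25⊕b26⊕b27⊕b28⊕b29⊕b30⊕b31 = 0⊕1⊕0⊕1⊕0⊕1⊕1⊕0⊕1⊕0⊕1⊕1⊕1⊕0⊕0⊕0 = 0
Syndrome (s16...s1) = 00000 → position 0 (no error).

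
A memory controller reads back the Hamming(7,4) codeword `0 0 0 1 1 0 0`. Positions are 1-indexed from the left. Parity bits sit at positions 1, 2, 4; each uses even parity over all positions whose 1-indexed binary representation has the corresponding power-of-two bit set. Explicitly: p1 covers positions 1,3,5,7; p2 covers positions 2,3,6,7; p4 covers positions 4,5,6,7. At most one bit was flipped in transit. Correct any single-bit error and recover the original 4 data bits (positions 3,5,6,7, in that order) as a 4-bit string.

0100

s1: b1⊕b3⊕b5⊕b7 = 0⊕0⊕1⊕0 = 1
s2: b2⊕b3⊕b6⊕b7 = 0⊕0⊕0⊕0 = 0
s4: b4⊕b5⊕b6⊕b7 = 1⊕1⊕0⊕0 = 0
Syndrome (s4...s1) = 001 → position 1.
Flip bit 1: corrected codeword = 1001100
Data bits at positions 3,5,6,7: 0100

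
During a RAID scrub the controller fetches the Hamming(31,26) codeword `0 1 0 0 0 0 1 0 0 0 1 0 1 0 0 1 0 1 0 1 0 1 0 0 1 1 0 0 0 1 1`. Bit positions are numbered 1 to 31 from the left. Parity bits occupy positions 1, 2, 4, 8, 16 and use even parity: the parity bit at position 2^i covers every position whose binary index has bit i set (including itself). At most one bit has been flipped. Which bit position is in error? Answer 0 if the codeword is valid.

s1: b1⊕b3⊕b5⊕b7⊕b9⊕b11⊕b13⊕b15⊕b17⊕b19⊕b21⊕b23⊕b25⊕b27⊕b29⊕b31 = 0⊕0⊕0⊕1⊕0⊕1⊕1⊕0⊕0⊕0⊕0⊕0⊕1⊕0⊕0⊕1 = 1
s2: b2⊕b3⊕b6⊕b7⊕b10⊕b11⊕b14⊕b15⊕b18⊕b19⊕b22⊕b23⊕b26⊕b27⊕b30⊕b31 = 1⊕0⊕0⊕1⊕0⊕1⊕0⊕0⊕1⊕0⊕1⊕0⊕1⊕0⊕1⊕1 = 0
s4: b4⊕b5⊕b6⊕b7⊕b12⊕b13⊕b14⊕b15⊕b20⊕b21⊕b22⊕b23⊕b28⊕b29⊕b30⊕b31 = 0⊕0⊕0⊕1⊕0⊕1⊕0⊕0⊕1⊕0⊕1⊕0⊕0⊕0⊕1⊕1 = 0
s8: b8⊕b9⊕b10⊕b11⊕b12⊕b13⊕b14⊕b15⊕b24⊕b25⊕b26⊕b27⊕b28⊕b29⊕b30⊕b31 = 0⊕0⊕0⊕1⊕0⊕1⊕0⊕0⊕0⊕1⊕1⊕0⊕0⊕0⊕1⊕1 = 0
s16: b16⊕b17⊕b18⊕b19⊕b20⊕b21⊕b22⊕b23⊕b24⊕b25⊕b26⊕b27⊕b28⊕b29⊕b30⊕b31 = 1⊕0⊕1⊕0⊕1⊕0⊕1⊕0⊕0⊕1⊕1⊕0⊕0⊕0⊕1⊕1 = 0
Syndrome (s16...s1) = 00001 → position 1.

1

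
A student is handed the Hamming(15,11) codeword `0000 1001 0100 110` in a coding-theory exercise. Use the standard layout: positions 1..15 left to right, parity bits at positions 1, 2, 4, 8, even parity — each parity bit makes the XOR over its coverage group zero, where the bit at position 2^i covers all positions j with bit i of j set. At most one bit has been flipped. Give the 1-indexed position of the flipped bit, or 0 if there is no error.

s1: b1⊕b3⊕b5⊕b7⊕b9⊕b11⊕b13⊕b15 = 0⊕0⊕1⊕0⊕0⊕0⊕1⊕0 = 0
s2: b2⊕b3⊕b6⊕b7⊕b10⊕b11⊕b14⊕b15 = 0⊕0⊕0⊕0⊕1⊕0⊕1⊕0 = 0
s4: b4⊕b5⊕b6⊕b7⊕b12⊕b13⊕b14⊕b15 = 0⊕1⊕0⊕0⊕0⊕1⊕1⊕0 = 1
s8: b8⊕b9⊕b10⊕b11⊕b12⊕b13⊕b14⊕b15 = 1⊕0⊕1⊕0⊕0⊕1⊕1⊕0 = 0
Syndrome (s8...s1) = 0100 → position 4.

4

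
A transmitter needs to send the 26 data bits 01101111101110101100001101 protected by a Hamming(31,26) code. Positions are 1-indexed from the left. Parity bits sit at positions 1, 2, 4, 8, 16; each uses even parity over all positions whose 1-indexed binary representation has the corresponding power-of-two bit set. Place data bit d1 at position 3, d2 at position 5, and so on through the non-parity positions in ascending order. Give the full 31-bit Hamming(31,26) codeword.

1001110111111010110101100001101

Place data bits at non-power-of-two positions: b3=0, b5=1, b6=1, b7=0, b9=1, b10=1, b11=1, b12=1, b13=1, b14=0, b15=1, b17=1, b18=1, b19=0, b20=1, b21=0, b22=1, b23=1, b24=0, b25=0, b26=0, b27=0, b28=1, b29=1, b30=0, b31=1.
p1 = XOR of data positions {3,5,7,9,11,13,15,17,19,21,23,25,27,29,31} = 0⊕1⊕0⊕1⊕1⊕1⊕1⊕1⊕0⊕0⊕1⊕0⊕0⊕1⊕1 = 1
p2 = XOR of data positions {3,6,7,10,11,14,15,18,19,22,23,26,27,30,31} = 0⊕1⊕0⊕1⊕1⊕0⊕1⊕1⊕0⊕1⊕1⊕0⊕0⊕0⊕1 = 0
p4 = XOR of data positions {5,6,7,12,13,14,15,20,21,22,23,28,29,30,31} = 1⊕1⊕0⊕1⊕1⊕0⊕1⊕1⊕0⊕1⊕1⊕1⊕1⊕0⊕1 = 1
p8 = XOR of data positions {9,10,11,12,13,14,15,24,25,26,27,28,29,30,31} = 1⊕1⊕1⊕1⊕1⊕0⊕1⊕0⊕0⊕0⊕0⊕1⊕1⊕0⊕1 = 1
p16 = XOR of data positions {17,18,19,20,21,22,23,24,25,26,27,28,29,30,31} = 1⊕1⊕0⊕1⊕0⊕1⊕1⊕0⊕0⊕0⊕0⊕1⊕1⊕0⊕1 = 0
Codeword b1..b31 = 1001110111111010110101100001101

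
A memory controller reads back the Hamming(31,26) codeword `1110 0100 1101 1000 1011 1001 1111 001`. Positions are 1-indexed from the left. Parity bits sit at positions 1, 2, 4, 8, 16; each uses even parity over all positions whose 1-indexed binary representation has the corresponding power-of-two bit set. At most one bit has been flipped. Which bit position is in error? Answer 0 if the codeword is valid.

s1: b1⊕b3⊕b5⊕b7⊕b9⊕b11⊕b13⊕b15⊕b17⊕b19⊕b21⊕b23⊕b25⊕b27⊕b29⊕b31 = 1⊕1⊕0⊕0⊕1⊕0⊕1⊕0⊕1⊕1⊕1⊕0⊕1⊕1⊕0⊕1 = 0
s2: b2⊕b3⊕b6⊕b7⊕b10⊕b11⊕b14⊕b15⊕b18⊕b19⊕b22⊕b23⊕b26⊕b27⊕b30⊕b31 = 1⊕1⊕1⊕0⊕1⊕0⊕0⊕0⊕0⊕1⊕0⊕0⊕1⊕1⊕0⊕1 = 0
s4: b4⊕b5⊕b6⊕b7⊕b12⊕b13⊕b14⊕b15⊕b20⊕b21⊕b22⊕b23⊕b28⊕b29⊕b30⊕b31 = 0⊕0⊕1⊕0⊕1⊕1⊕0⊕0⊕1⊕1⊕0⊕0⊕1⊕0⊕0⊕1 = 1
s8: b8⊕b9⊕b10⊕b11⊕b12⊕b13⊕b14⊕b15⊕b24⊕b25⊕b26⊕b27⊕b28⊕b29⊕b30⊕b31 = 0⊕1⊕1⊕0⊕1⊕1⊕0⊕0⊕1⊕1⊕1⊕1⊕1⊕0⊕0⊕1 = 0
s16: b16⊕b17⊕b18⊕b19⊕b20⊕b21⊕b22⊕b23⊕b24⊕b25⊕b26⊕b27⊕b28⊕b29⊕b30⊕b31 = 0⊕1⊕0⊕1⊕1⊕1⊕0⊕0⊕1⊕1⊕1⊕1⊕1⊕0⊕0⊕1 = 0
Syndrome (s16...s1) = 00100 → position 4.

4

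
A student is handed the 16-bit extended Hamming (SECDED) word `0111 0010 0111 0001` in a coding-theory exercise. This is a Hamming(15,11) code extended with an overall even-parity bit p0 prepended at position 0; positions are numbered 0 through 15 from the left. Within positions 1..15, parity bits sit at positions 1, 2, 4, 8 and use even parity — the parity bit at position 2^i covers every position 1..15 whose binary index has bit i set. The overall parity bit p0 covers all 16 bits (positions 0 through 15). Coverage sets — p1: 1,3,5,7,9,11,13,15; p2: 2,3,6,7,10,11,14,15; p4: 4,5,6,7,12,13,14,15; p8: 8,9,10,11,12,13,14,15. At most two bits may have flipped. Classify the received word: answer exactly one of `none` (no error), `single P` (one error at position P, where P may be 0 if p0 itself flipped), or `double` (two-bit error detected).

s1: b1⊕b3⊕b5⊕b7⊕b9⊕b11⊕b13⊕b15 = 1⊕1⊕0⊕0⊕1⊕1⊕0⊕1 = 1
s2: b2⊕b3⊕b6⊕b7⊕b10⊕b11⊕b14⊕b15 = 1⊕1⊕1⊕0⊕1⊕1⊕0⊕1 = 0
s4: b4⊕b5⊕b6⊕b7⊕b12⊕b13⊕b14⊕b15 = 0⊕0⊕1⊕0⊕0⊕0⊕0⊕1 = 0
s8: b8⊕b9⊕b10⊕b11⊕b12⊕b13⊕b14⊕b15 = 0⊕1⊕1⊕1⊕0⊕0⊕0⊕1 = 0
Syndrome (s8...s1) = 0001 → position 1.
Overall parity (XOR of all 16 bits, including p0): 0⊕1⊕1⊕1⊕0⊕0⊕1⊕0⊕0⊕1⊕1⊕1⊕0⊕0⊕0⊕1 = 0
Overall=0, syndrome position=1 → double-bit error detected (uncorrectable).

double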